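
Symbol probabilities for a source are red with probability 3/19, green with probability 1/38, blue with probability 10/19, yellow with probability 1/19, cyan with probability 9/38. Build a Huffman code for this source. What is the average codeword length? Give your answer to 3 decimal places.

1.789 bits/symbol

Repeatedly combine the two least-probable nodes; the expected code length is the sum of the merged weights.
merge 1/38 + 1/19 → 3/38
merge 3/38 + 3/19 → 9/38
merge 9/38 + 9/38 → 9/19
merge 9/19 + 10/19 → 1
L = 3/38 + 9/38 + 9/19 + 1 = 34/19 ≈ 1.789 bits/symbol.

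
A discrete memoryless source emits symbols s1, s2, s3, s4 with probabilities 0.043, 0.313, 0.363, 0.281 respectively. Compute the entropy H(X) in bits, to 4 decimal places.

1.7650 bits

H = −Σ pᵢ log₂ pᵢ.
−0.043·log₂(0.043) = 0.1952
−0.313·log₂(0.313) = 0.5245
−0.363·log₂(0.363) = 0.5307
−0.281·log₂(0.281) = 0.5146
Sum ≈ 1.7650 → 1.7650 bits.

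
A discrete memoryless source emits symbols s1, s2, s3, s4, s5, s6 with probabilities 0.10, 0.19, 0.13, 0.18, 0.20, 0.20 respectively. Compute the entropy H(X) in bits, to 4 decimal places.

H = −Σ pᵢ log₂ pᵢ.
−0.10·log₂(0.10) = 0.3322
−0.19·log₂(0.19) = 0.4552
−0.13·log₂(0.13) = 0.3826
−0.18·log₂(0.18) = 0.4453
−0.20·log₂(0.20) = 0.4644
−0.20·log₂(0.20) = 0.4644
Sum ≈ 2.5441 → 2.5441 bits.

2.5441 bits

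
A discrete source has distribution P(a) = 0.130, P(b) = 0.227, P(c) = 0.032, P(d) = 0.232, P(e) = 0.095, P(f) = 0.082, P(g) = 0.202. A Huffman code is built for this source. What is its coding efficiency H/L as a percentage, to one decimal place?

Entropy H = −Σ p log₂ p ≈ 2.6008 bits.
Huffman merges: 4/125+41/500→57/500; 19/200+57/500→209/1000; 13/100+101/500→83/250; 209/1000+227/1000→109/250; 29/125+83/250→141/250; 109/250+141/250→1. L = 531/200 ≈ 2.6550.
Efficiency = H/L = 2.6008/2.6550 = 98.0%.

98.0%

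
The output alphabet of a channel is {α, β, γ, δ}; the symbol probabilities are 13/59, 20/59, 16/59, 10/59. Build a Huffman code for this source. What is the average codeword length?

2 bits/symbol

Repeatedly combine the two least-probable nodes; the expected code length is the sum of the merged weights.
merge 10/59 + 13/59 → 23/59
merge 16/59 + 20/59 → 36/59
merge 23/59 + 36/59 → 1
L = 23/59 + 36/59 + 1 = 2 bits/symbol.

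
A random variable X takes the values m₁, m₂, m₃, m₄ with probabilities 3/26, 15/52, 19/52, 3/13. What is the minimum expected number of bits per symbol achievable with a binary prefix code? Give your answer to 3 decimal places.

1.981 bits/symbol

Repeatedly combine the two least-probable nodes; the expected code length is the sum of the merged weights.
merge 3/26 + 3/13 → 9/26
merge 15/52 + 9/26 → 33/52
merge 19/52 + 33/52 → 1
L = 9/26 + 33/52 + 1 = 103/52 ≈ 1.981 bits/symbol.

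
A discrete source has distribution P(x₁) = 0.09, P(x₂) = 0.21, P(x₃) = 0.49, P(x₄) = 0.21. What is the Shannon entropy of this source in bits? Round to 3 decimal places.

1.763 bits

H = −Σ pᵢ log₂ pᵢ.
−0.09·log₂(0.09) = 0.3127
−0.21·log₂(0.21) = 0.4728
−0.49·log₂(0.49) = 0.5043
−0.21·log₂(0.21) = 0.4728
Sum ≈ 1.7626 → 1.763 bits.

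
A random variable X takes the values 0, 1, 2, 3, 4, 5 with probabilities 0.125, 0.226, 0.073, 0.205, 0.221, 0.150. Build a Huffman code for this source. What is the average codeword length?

Repeatedly combine the two least-probable nodes; the expected code length is the sum of the merged weights.
merge 73/1000 + 1/8 → 99/500
merge 3/20 + 99/500 → 87/250
merge 41/200 + 221/1000 → 213/500
merge 113/500 + 87/250 → 287/500
merge 213/500 + 287/500 → 1
L = 99/500 + 87/250 + 213/500 + 287/500 + 1 = 1273/500 = 2.546 bits/symbol.

2.546 bits/symbol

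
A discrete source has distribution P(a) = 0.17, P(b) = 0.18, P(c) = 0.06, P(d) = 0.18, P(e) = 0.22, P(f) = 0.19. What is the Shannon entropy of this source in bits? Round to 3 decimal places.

H = −Σ pᵢ log₂ pᵢ.
−0.17·log₂(0.17) = 0.4346
−0.18·log₂(0.18) = 0.4453
−0.06·log₂(0.06) = 0.2435
−0.18·log₂(0.18) = 0.4453
−0.22·log₂(0.22) = 0.4806
−0.19·log₂(0.19) = 0.4552
Sum ≈ 2.5045 → 2.505 bits.

2.505 bits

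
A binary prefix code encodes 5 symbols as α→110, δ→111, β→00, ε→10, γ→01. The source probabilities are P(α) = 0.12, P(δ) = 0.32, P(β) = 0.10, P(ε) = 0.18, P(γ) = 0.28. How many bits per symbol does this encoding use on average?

L̄ = Σ pᵢ·ℓᵢ = 0.12·3 + 0.32·3 + 0.10·2 + 0.18·2 + 0.28·2 = 2.44 bits/symbol.

2.44 bits/symbol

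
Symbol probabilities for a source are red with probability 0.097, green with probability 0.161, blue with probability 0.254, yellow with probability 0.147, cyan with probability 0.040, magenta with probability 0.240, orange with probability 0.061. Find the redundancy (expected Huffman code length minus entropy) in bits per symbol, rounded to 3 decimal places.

0.021 bits

Entropy H = −Σ p log₂ p ≈ 2.5855 bits.
Huffman merges: 1/25+61/1000→101/1000; 97/1000+101/1000→99/500; 147/1000+161/1000→77/250; 99/500+6/25→219/500; 127/500+77/250→281/500; 219/500+281/500→1. L = 2607/1000 ≈ 2.6070.
L − H = 2.6070 − 2.5855 = 0.021 bits.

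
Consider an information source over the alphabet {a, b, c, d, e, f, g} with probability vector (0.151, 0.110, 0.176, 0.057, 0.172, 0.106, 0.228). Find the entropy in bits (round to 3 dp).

H = −Σ pᵢ log₂ pᵢ.
−0.151·log₂(0.151) = 0.4118
−0.110·log₂(0.110) = 0.3503
−0.176·log₂(0.176) = 0.4411
−0.057·log₂(0.057) = 0.2356
−0.172·log₂(0.172) = 0.4368
−0.106·log₂(0.106) = 0.3432
−0.228·log₂(0.228) = 0.4863
Sum ≈ 2.7051 → 2.705 bits.

2.705 bits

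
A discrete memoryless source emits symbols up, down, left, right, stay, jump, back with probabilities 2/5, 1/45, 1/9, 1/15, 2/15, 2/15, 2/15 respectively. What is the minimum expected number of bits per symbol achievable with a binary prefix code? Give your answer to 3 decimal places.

2.489 bits/symbol

Repeatedly combine the two least-probable nodes; the expected code length is the sum of the merged weights.
merge 1/45 + 1/15 → 4/45
merge 4/45 + 1/9 → 1/5
merge 2/15 + 2/15 → 4/15
merge 2/15 + 1/5 → 1/3
merge 4/15 + 1/3 → 3/5
merge 2/5 + 3/5 → 1
L = 4/45 + 1/5 + 4/15 + 1/3 + 3/5 + 1 = 112/45 ≈ 2.489 bits/symbol.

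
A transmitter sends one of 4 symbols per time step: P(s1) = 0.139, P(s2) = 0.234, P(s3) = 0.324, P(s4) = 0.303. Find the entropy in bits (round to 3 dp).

1.935 bits

H = −Σ pᵢ log₂ pᵢ.
−0.139·log₂(0.139) = 0.3957
−0.234·log₂(0.234) = 0.4903
−0.324·log₂(0.324) = 0.5268
−0.303·log₂(0.303) = 0.5220
Sum ≈ 1.9348 → 1.935 bits.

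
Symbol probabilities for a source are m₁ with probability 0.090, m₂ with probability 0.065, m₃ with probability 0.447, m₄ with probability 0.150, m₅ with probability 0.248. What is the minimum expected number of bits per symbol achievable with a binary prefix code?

Repeatedly combine the two least-probable nodes; the expected code length is the sum of the merged weights.
merge 13/200 + 9/100 → 31/200
merge 3/20 + 31/200 → 61/200
merge 31/125 + 61/200 → 553/1000
merge 447/1000 + 553/1000 → 1
L = 31/200 + 61/200 + 553/1000 + 1 = 2013/1000 = 2.013 bits/symbol.

2.013 bits/symbol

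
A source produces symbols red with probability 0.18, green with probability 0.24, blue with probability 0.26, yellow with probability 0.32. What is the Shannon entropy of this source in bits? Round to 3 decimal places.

H = −Σ pᵢ log₂ pᵢ.
−0.18·log₂(0.18) = 0.4453
−0.24·log₂(0.24) = 0.4941
−0.26·log₂(0.26) = 0.5053
−0.32·log₂(0.32) = 0.5260
Sum ≈ 1.9708 → 1.971 bits.

1.971 bits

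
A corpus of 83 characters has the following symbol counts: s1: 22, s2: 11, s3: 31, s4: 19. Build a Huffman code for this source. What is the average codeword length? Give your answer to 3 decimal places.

1.988 bits/symbol

Probabilities are the counts divided by 83.
Repeatedly combine the two least-probable nodes; the expected code length is the sum of the merged weights.
merge 11/83 + 19/83 → 30/83
merge 22/83 + 30/83 → 52/83
merge 31/83 + 52/83 → 1
L = 30/83 + 52/83 + 1 = 165/83 ≈ 1.988 bits/symbol.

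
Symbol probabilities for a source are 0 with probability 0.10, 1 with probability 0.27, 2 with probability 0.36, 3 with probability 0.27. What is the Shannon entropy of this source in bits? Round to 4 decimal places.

H = −Σ pᵢ log₂ pᵢ.
−0.10·log₂(0.10) = 0.3322
−0.27·log₂(0.27) = 0.5100
−0.36·log₂(0.36) = 0.5306
−0.27·log₂(0.27) = 0.5100
Sum ≈ 1.8829 → 1.8829 bits.

1.8829 bits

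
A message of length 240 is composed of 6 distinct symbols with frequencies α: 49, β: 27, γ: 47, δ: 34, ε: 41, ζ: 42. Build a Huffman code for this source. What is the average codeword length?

2.6 bits/symbol

Probabilities are the counts divided by 240.
Repeatedly combine the two least-probable nodes; the expected code length is the sum of the merged weights.
merge 9/80 + 17/120 → 61/240
merge 41/240 + 7/40 → 83/240
merge 47/240 + 49/240 → 2/5
merge 61/240 + 83/240 → 3/5
merge 2/5 + 3/5 → 1
L = 61/240 + 83/240 + 2/5 + 3/5 + 1 = 13/5 = 2.6 bits/symbol.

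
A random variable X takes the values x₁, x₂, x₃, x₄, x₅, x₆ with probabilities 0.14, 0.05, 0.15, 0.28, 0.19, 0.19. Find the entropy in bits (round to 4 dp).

H = −Σ pᵢ log₂ pᵢ.
−0.14·log₂(0.14) = 0.3971
−0.05·log₂(0.05) = 0.2161
−0.15·log₂(0.15) = 0.4105
−0.28·log₂(0.28) = 0.5142
−0.19·log₂(0.19) = 0.4552
−0.19·log₂(0.19) = 0.4552
Sum ≈ 2.4484 → 2.4484 bits.

2.4484 bits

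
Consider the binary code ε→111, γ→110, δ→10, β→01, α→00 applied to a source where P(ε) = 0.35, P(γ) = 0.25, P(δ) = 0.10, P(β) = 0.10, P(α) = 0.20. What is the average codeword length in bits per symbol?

2.6 bits/symbol

L̄ = Σ pᵢ·ℓᵢ = 0.35·3 + 0.25·3 + 0.10·2 + 0.10·2 + 0.20·2 = 2.6 bits/symbol.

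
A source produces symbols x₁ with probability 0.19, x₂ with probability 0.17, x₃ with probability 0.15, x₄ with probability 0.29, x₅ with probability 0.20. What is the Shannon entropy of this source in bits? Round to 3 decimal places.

2.283 bits

H = −Σ pᵢ log₂ pᵢ.
−0.19·log₂(0.19) = 0.4552
−0.17·log₂(0.17) = 0.4346
−0.15·log₂(0.15) = 0.4105
−0.29·log₂(0.29) = 0.5179
−0.20·log₂(0.20) = 0.4644
Sum ≈ 2.2826 → 2.283 bits.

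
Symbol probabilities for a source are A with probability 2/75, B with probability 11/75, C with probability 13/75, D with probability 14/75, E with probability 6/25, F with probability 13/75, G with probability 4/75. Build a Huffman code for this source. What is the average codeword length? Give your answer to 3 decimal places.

2.653 bits/symbol

Repeatedly combine the two least-probable nodes; the expected code length is the sum of the merged weights.
merge 2/75 + 4/75 → 2/25
merge 2/25 + 11/75 → 17/75
merge 13/75 + 13/75 → 26/75
merge 14/75 + 17/75 → 31/75
merge 6/25 + 26/75 → 44/75
merge 31/75 + 44/75 → 1
L = 2/25 + 17/75 + 26/75 + 31/75 + 44/75 + 1 = 199/75 ≈ 2.653 bits/symbol.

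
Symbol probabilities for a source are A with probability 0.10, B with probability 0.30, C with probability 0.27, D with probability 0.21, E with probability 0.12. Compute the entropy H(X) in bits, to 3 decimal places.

2.203 bits

H = −Σ pᵢ log₂ pᵢ.
−0.10·log₂(0.10) = 0.3322
−0.30·log₂(0.30) = 0.5211
−0.27·log₂(0.27) = 0.5100
−0.21·log₂(0.21) = 0.4728
−0.12·log₂(0.12) = 0.3671
Sum ≈ 2.2032 → 2.203 bits.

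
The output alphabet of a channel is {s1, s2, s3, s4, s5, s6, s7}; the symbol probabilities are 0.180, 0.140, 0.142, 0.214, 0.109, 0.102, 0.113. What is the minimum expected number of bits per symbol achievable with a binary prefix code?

2.786 bits/symbol

Repeatedly combine the two least-probable nodes; the expected code length is the sum of the merged weights.
merge 51/500 + 109/1000 → 211/1000
merge 113/1000 + 7/50 → 253/1000
merge 71/500 + 9/50 → 161/500
merge 211/1000 + 107/500 → 17/40
merge 253/1000 + 161/500 → 23/40
merge 17/40 + 23/40 → 1
L = 211/1000 + 253/1000 + 161/500 + 17/40 + 23/40 + 1 = 1393/500 = 2.786 bits/symbol.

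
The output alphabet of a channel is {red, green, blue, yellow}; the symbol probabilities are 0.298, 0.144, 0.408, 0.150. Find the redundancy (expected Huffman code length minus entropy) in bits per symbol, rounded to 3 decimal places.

0.025 bits

Entropy H = −Σ p log₂ p ≈ 1.8613 bits.
Huffman merges: 18/125+3/20→147/500; 147/500+149/500→74/125; 51/125+74/125→1. L = 943/500 ≈ 1.8860.
L − H = 1.8860 − 1.8613 = 0.025 bits.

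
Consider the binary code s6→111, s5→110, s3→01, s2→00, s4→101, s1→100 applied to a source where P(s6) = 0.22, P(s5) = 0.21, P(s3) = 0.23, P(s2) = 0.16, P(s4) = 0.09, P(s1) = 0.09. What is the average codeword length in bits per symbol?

2.61 bits/symbol

L̄ = Σ pᵢ·ℓᵢ = 0.22·3 + 0.21·3 + 0.23·2 + 0.16·2 + 0.09·3 + 0.09·3 = 2.61 bits/symbol.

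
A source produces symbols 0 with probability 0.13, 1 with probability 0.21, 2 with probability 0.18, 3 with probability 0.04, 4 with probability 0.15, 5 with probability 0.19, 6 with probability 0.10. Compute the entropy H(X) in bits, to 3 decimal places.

H = −Σ pᵢ log₂ pᵢ.
−0.13·log₂(0.13) = 0.3826
−0.21·log₂(0.21) = 0.4728
−0.18·log₂(0.18) = 0.4453
−0.04·log₂(0.04) = 0.1858
−0.15·log₂(0.15) = 0.4105
−0.19·log₂(0.19) = 0.4552
−0.10·log₂(0.10) = 0.3322
Sum ≈ 2.6845 → 2.684 bits.

2.684 bits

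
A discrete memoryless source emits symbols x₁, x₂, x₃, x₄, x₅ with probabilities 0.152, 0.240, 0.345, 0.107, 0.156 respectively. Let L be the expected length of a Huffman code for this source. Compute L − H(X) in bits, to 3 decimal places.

0.059 bits

Entropy H = −Σ p log₂ p ≈ 2.2001 bits.
Huffman merges: 107/1000+19/125→259/1000; 39/250+6/25→99/250; 259/1000+69/200→151/250; 99/250+151/250→1. L = 2259/1000 ≈ 2.2590.
L − H = 2.2590 − 2.2001 = 0.059 bits.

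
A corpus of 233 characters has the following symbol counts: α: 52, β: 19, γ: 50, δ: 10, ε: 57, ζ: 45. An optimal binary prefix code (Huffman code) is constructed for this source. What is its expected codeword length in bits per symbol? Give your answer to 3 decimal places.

Probabilities are the counts divided by 233.
Repeatedly combine the two least-probable nodes; the expected code length is the sum of the merged weights.
merge 10/233 + 19/233 → 29/233
merge 29/233 + 45/233 → 74/233
merge 50/233 + 52/233 → 102/233
merge 57/233 + 74/233 → 131/233
merge 102/233 + 131/233 → 1
L = 29/233 + 74/233 + 102/233 + 131/233 + 1 = 569/233 ≈ 2.442 bits/symbol.

2.442 bits/symbol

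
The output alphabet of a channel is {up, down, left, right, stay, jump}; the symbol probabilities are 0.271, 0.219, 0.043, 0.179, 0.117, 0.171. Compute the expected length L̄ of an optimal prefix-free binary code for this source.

Repeatedly combine the two least-probable nodes; the expected code length is the sum of the merged weights.
merge 43/1000 + 117/1000 → 4/25
merge 4/25 + 171/1000 → 331/1000
merge 179/1000 + 219/1000 → 199/500
merge 271/1000 + 331/1000 → 301/500
merge 199/500 + 301/500 → 1
L = 4/25 + 331/1000 + 199/500 + 301/500 + 1 = 2491/1000 = 2.491 bits/symbol.

2.491 bits/symbol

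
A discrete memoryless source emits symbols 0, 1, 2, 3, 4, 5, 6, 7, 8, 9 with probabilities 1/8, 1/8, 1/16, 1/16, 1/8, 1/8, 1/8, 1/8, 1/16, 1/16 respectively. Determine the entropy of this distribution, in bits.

Each probability is a power of 1/2, so log₂(1/p) is an integer.
H = Σ p·log₂(1/p) = 1/8·3 + 1/8·3 + 1/16·4 + 1/16·4 + 1/8·3 + 1/8·3 + 1/8·3 + 1/8·3 + 1/16·4 + 1/16·4 = 3.25 bits.

3.25 bits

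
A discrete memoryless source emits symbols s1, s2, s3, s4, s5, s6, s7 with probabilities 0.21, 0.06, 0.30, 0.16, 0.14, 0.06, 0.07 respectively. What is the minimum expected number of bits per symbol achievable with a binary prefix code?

Repeatedly combine the two least-probable nodes; the expected code length is the sum of the merged weights.
merge 3/50 + 3/50 → 3/25
merge 7/100 + 3/25 → 19/100
merge 7/50 + 4/25 → 3/10
merge 19/100 + 21/100 → 2/5
merge 3/10 + 3/10 → 3/5
merge 2/5 + 3/5 → 1
L = 3/25 + 19/100 + 3/10 + 2/5 + 3/5 + 1 = 261/100 = 2.61 bits/symbol.

2.61 bits/symbol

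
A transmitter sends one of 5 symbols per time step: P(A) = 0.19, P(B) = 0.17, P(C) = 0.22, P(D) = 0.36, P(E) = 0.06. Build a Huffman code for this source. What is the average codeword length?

2.23 bits/symbol

Repeatedly combine the two least-probable nodes; the expected code length is the sum of the merged weights.
merge 3/50 + 17/100 → 23/100
merge 19/100 + 11/50 → 41/100
merge 23/100 + 9/25 → 59/100
merge 41/100 + 59/100 → 1
L = 23/100 + 41/100 + 59/100 + 1 = 223/100 = 2.23 bits/symbol.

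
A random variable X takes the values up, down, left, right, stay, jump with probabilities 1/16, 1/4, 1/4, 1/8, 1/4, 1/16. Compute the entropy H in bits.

2.375 bits

Each probability is a power of 1/2, so log₂(1/p) is an integer.
H = Σ p·log₂(1/p) = 1/16·4 + 1/4·2 + 1/4·2 + 1/8·3 + 1/4·2 + 1/16·4 = 2.375 bits.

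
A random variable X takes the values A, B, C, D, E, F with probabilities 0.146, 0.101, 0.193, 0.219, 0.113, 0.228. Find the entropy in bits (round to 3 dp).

H = −Σ pᵢ log₂ pᵢ.
−0.146·log₂(0.146) = 0.4053
−0.101·log₂(0.101) = 0.3341
−0.193·log₂(0.193) = 0.4581
−0.219·log₂(0.219) = 0.4798
−0.113·log₂(0.113) = 0.3555
−0.228·log₂(0.228) = 0.4863
Sum ≈ 2.5190 → 2.519 bits.

2.519 bits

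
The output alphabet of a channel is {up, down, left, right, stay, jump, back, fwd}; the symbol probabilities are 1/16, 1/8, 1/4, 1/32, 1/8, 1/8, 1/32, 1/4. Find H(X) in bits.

Each probability is a power of 1/2, so log₂(1/p) is an integer.
H = Σ p·log₂(1/p) = 1/16·4 + 1/8·3 + 1/4·2 + 1/32·5 + 1/8·3 + 1/8·3 + 1/32·5 + 1/4·2 = 2.6875 bits.

2.6875 bits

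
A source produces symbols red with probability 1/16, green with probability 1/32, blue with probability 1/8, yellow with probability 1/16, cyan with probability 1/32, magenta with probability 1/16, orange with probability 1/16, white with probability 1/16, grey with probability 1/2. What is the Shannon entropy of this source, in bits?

2.4375 bits

Each probability is a power of 1/2, so log₂(1/p) is an integer.
H = Σ p·log₂(1/p) = 1/16·4 + 1/32·5 + 1/8·3 + 1/16·4 + 1/32·5 + 1/16·4 + 1/16·4 + 1/16·4 + 1/2·1 = 2.4375 bits.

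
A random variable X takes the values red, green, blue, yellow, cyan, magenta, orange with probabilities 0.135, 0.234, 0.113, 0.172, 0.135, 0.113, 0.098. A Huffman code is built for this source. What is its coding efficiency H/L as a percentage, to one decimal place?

99.3%

Entropy H = −Σ p log₂ p ≈ 2.7465 bits.
Huffman merges: 49/500+113/1000→211/1000; 113/1000+27/200→31/125; 27/200+43/250→307/1000; 211/1000+117/500→89/200; 31/125+307/1000→111/200; 89/200+111/200→1. L = 1383/500 ≈ 2.7660.
Efficiency = H/L = 2.7465/2.7660 = 99.3%.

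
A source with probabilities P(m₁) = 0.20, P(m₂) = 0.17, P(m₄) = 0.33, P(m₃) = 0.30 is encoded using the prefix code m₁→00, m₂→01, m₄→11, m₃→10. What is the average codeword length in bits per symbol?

L̄ = Σ pᵢ·ℓᵢ = 0.20·2 + 0.17·2 + 0.33·2 + 0.30·2 = 2 bits/symbol.

2 bits/symbol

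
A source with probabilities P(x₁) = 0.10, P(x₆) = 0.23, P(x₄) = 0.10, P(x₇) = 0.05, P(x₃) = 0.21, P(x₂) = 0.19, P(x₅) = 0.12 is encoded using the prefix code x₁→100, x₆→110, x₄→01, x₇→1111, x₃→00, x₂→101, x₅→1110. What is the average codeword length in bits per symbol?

2.86 bits/symbol

L̄ = Σ pᵢ·ℓᵢ = 0.10·3 + 0.23·3 + 0.10·2 + 0.05·4 + 0.21·2 + 0.19·3 + 0.12·4 = 2.86 bits/symbol.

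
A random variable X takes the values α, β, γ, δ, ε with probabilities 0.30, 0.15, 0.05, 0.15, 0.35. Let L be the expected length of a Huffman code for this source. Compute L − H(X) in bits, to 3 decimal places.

Entropy H = −Σ p log₂ p ≈ 2.0884 bits.
Huffman merges: 1/20+3/20→1/5; 3/20+1/5→7/20; 3/10+7/20→13/20; 7/20+13/20→1. L = 11/5 ≈ 2.2000.
L − H = 2.2000 − 2.0884 = 0.112 bits.

0.112 bits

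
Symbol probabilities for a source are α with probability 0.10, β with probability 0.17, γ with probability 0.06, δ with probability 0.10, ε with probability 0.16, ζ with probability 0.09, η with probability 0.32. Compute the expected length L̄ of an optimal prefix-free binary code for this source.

2.66 bits/symbol

Repeatedly combine the two least-probable nodes; the expected code length is the sum of the merged weights.
merge 3/50 + 9/100 → 3/20
merge 1/10 + 1/10 → 1/5
merge 3/20 + 4/25 → 31/100
merge 17/100 + 1/5 → 37/100
merge 31/100 + 8/25 → 63/100
merge 37/100 + 63/100 → 1
L = 3/20 + 1/5 + 31/100 + 37/100 + 63/100 + 1 = 133/50 = 2.66 bits/symbol.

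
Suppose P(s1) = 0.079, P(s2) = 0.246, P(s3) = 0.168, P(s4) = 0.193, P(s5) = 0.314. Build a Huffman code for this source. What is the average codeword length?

2.247 bits/symbol

Repeatedly combine the two least-probable nodes; the expected code length is the sum of the merged weights.
merge 79/1000 + 21/125 → 247/1000
merge 193/1000 + 123/500 → 439/1000
merge 247/1000 + 157/500 → 561/1000
merge 439/1000 + 561/1000 → 1
L = 247/1000 + 439/1000 + 561/1000 + 1 = 2247/1000 = 2.247 bits/symbol.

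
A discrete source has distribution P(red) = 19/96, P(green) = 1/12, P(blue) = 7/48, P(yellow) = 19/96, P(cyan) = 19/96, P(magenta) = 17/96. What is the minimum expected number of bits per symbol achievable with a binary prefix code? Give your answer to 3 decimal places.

Repeatedly combine the two least-probable nodes; the expected code length is the sum of the merged weights.
merge 1/12 + 7/48 → 11/48
merge 17/96 + 19/96 → 3/8
merge 19/96 + 19/96 → 19/48
merge 11/48 + 3/8 → 29/48
merge 19/48 + 29/48 → 1
L = 11/48 + 3/8 + 19/48 + 29/48 + 1 = 125/48 ≈ 2.604 bits/symbol.

2.604 bits/symbol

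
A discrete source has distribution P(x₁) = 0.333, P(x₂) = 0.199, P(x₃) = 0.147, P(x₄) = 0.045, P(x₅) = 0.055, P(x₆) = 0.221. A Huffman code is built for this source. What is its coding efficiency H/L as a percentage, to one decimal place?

Entropy H = −Σ p log₂ p ≈ 2.3112 bits.
Huffman merges: 9/200+11/200→1/10; 1/10+147/1000→247/1000; 199/1000+221/1000→21/50; 247/1000+333/1000→29/50; 21/50+29/50→1. L = 2347/1000 ≈ 2.3470.
Efficiency = H/L = 2.3112/2.3470 = 98.5%.

98.5%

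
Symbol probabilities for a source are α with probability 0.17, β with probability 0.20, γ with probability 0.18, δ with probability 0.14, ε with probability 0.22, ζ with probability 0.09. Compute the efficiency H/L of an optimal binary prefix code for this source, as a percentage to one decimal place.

98.2%

Entropy H = −Σ p log₂ p ≈ 2.5346 bits.
Huffman merges: 9/100+7/50→23/100; 17/100+9/50→7/20; 1/5+11/50→21/50; 23/100+7/20→29/50; 21/50+29/50→1. L = 129/50 ≈ 2.5800.
Efficiency = H/L = 2.5346/2.5800 = 98.2%.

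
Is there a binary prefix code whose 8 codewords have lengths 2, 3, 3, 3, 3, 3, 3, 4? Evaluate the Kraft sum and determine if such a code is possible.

1.0625; no

With common denominator 2^4 = 16: Σ 2^(−ℓᵢ) = 4/16 + 2/16 + 2/16 + 2/16 + 2/16 + 2/16 + 2/16 + 1/16 = 17/16 = 1.0625.
Kraft's inequality requires Σ ≤ 1; here Σ = 1.0625 > 1, so no such prefix code exists.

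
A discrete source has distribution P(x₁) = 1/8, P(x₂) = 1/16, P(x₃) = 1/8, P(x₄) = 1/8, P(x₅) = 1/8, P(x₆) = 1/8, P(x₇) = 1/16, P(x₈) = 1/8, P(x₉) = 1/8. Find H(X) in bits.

3.125 bits

Each probability is a power of 1/2, so log₂(1/p) is an integer.
H = Σ p·log₂(1/p) = 1/8·3 + 1/16·4 + 1/8·3 + 1/8·3 + 1/8·3 + 1/8·3 + 1/16·4 + 1/8·3 + 1/8·3 = 3.125 bits.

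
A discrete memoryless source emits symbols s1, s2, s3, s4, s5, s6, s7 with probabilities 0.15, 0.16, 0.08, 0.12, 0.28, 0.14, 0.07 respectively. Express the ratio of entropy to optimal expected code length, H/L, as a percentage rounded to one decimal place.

Entropy H = −Σ p log₂ p ≈ 2.6720 bits.
Huffman merges: 7/100+2/25→3/20; 3/25+7/50→13/50; 3/20+3/20→3/10; 4/25+13/50→21/50; 7/25+3/10→29/50; 21/50+29/50→1. L = 271/100 ≈ 2.7100.
Efficiency = H/L = 2.6720/2.7100 = 98.6%.

98.6%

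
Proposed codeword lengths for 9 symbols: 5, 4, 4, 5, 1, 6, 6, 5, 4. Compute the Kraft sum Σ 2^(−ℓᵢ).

With common denominator 2^6 = 64: Σ 2^(−ℓᵢ) = 2/64 + 4/64 + 4/64 + 2/64 + 32/64 + 1/64 + 1/64 + 2/64 + 4/64 = 52/64 = 0.8125.

0.8125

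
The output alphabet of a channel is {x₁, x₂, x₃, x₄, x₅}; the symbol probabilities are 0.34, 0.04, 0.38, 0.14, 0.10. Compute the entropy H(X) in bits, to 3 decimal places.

1.975 bits

H = −Σ pᵢ log₂ pᵢ.
−0.34·log₂(0.34) = 0.5292
−0.04·log₂(0.04) = 0.1858
−0.38·log₂(0.38) = 0.5305
−0.14·log₂(0.14) = 0.3971
−0.10·log₂(0.10) = 0.3322
Sum ≈ 1.9747 → 1.975 bits.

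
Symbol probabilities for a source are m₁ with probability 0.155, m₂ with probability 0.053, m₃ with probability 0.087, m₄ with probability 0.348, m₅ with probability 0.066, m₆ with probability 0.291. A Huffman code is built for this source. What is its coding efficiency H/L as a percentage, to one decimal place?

97.0%

Entropy H = −Σ p log₂ p ≈ 2.2550 bits.
Huffman merges: 53/1000+33/500→119/1000; 87/1000+119/1000→103/500; 31/200+103/500→361/1000; 291/1000+87/250→639/1000; 361/1000+639/1000→1. L = 93/40 ≈ 2.3250.
Efficiency = H/L = 2.2550/2.3250 = 97.0%.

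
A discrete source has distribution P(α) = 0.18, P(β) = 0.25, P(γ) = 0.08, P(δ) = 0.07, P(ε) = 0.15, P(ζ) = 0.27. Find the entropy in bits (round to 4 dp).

2.4259 bits

H = −Σ pᵢ log₂ pᵢ.
−0.18·log₂(0.18) = 0.4453
−0.25·log₂(0.25) = 0.5000
−0.08·log₂(0.08) = 0.2915
−0.07·log₂(0.07) = 0.2686
−0.15·log₂(0.15) = 0.4105
−0.27·log₂(0.27) = 0.5100
Sum ≈ 2.4259 → 2.4259 bits.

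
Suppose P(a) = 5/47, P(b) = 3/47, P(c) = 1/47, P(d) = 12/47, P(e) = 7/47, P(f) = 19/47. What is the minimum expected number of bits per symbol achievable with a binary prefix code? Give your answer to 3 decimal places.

Repeatedly combine the two least-probable nodes; the expected code length is the sum of the merged weights.
merge 1/47 + 3/47 → 4/47
merge 4/47 + 5/47 → 9/47
merge 7/47 + 9/47 → 16/47
merge 12/47 + 16/47 → 28/47
merge 19/47 + 28/47 → 1
L = 4/47 + 9/47 + 16/47 + 28/47 + 1 = 104/47 ≈ 2.213 bits/symbol.

2.213 bits/symbol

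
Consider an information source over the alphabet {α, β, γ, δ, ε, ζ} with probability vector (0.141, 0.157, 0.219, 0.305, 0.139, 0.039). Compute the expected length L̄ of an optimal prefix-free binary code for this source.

Repeatedly combine the two least-probable nodes; the expected code length is the sum of the merged weights.
merge 39/1000 + 139/1000 → 89/500
merge 141/1000 + 157/1000 → 149/500
merge 89/500 + 219/1000 → 397/1000
merge 149/500 + 61/200 → 603/1000
merge 397/1000 + 603/1000 → 1
L = 89/500 + 149/500 + 397/1000 + 603/1000 + 1 = 619/250 = 2.476 bits/symbol.

2.476 bits/symbol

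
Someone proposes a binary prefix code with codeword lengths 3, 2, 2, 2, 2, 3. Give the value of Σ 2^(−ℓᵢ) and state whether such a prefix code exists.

1.25; no

With common denominator 2^3 = 8: Σ 2^(−ℓᵢ) = 1/8 + 2/8 + 2/8 + 2/8 + 2/8 + 1/8 = 10/8 = 1.25.
Kraft's inequality requires Σ ≤ 1; here Σ = 1.25 > 1, so no such prefix code exists.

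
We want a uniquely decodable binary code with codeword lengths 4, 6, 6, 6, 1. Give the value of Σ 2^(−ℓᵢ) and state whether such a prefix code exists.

With common denominator 2^6 = 64: Σ 2^(−ℓᵢ) = 4/64 + 1/64 + 1/64 + 1/64 + 32/64 = 39/64 = 0.609375.
Kraft's inequality requires Σ ≤ 1; here Σ = 0.609375 ≤ 1, so such a prefix code exists.

0.609375; yes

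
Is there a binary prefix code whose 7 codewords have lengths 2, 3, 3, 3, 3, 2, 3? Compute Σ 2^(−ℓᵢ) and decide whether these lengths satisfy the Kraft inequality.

With common denominator 2^3 = 8: Σ 2^(−ℓᵢ) = 2/8 + 1/8 + 1/8 + 1/8 + 1/8 + 2/8 + 1/8 = 9/8 = 1.125.
Kraft's inequality requires Σ ≤ 1; here Σ = 1.125 > 1, so no such prefix code exists.

1.125; no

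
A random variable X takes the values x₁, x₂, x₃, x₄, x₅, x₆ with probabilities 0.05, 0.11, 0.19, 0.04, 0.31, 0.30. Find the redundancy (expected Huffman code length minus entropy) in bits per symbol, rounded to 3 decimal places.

Entropy H = −Σ p log₂ p ≈ 2.2522 bits.
Huffman merges: 1/25+1/20→9/100; 9/100+11/100→1/5; 19/100+1/5→39/100; 3/10+31/100→61/100; 39/100+61/100→1. L = 229/100 ≈ 2.2900.
L − H = 2.2900 − 2.2522 = 0.038 bits.

0.038 bits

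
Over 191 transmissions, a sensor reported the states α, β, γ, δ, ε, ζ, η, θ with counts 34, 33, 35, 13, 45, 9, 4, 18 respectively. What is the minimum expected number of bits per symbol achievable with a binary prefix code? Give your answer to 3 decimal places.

Probabilities are the counts divided by 191.
Repeatedly combine the two least-probable nodes; the expected code length is the sum of the merged weights.
merge 4/191 + 9/191 → 13/191
merge 13/191 + 13/191 → 26/191
merge 18/191 + 26/191 → 44/191
merge 33/191 + 34/191 → 67/191
merge 35/191 + 44/191 → 79/191
merge 45/191 + 67/191 → 112/191
merge 79/191 + 112/191 → 1
L = 13/191 + 26/191 + 44/191 + 67/191 + 79/191 + 112/191 + 1 = 532/191 ≈ 2.785 bits/symbol.

2.785 bits/symbol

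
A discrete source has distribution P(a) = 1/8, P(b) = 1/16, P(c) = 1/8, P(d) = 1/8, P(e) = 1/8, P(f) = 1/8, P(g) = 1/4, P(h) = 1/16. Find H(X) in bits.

Each probability is a power of 1/2, so log₂(1/p) is an integer.
H = Σ p·log₂(1/p) = 1/8·3 + 1/16·4 + 1/8·3 + 1/8·3 + 1/8·3 + 1/8·3 + 1/4·2 + 1/16·4 = 2.875 bits.

2.875 bits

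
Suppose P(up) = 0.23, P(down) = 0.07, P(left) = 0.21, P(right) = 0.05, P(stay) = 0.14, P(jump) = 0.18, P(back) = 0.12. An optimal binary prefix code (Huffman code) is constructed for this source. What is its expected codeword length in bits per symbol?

Repeatedly combine the two least-probable nodes; the expected code length is the sum of the merged weights.
merge 1/20 + 7/100 → 3/25
merge 3/25 + 3/25 → 6/25
merge 7/50 + 9/50 → 8/25
merge 21/100 + 23/100 → 11/25
merge 6/25 + 8/25 → 14/25
merge 11/25 + 14/25 → 1
L = 3/25 + 6/25 + 8/25 + 11/25 + 14/25 + 1 = 67/25 = 2.68 bits/symbol.

2.68 bits/symbol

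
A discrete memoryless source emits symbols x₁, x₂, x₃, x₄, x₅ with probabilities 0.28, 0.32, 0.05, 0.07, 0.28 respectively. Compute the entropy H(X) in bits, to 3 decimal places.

H = −Σ pᵢ log₂ pᵢ.
−0.28·log₂(0.28) = 0.5142
−0.32·log₂(0.32) = 0.5260
−0.05·log₂(0.05) = 0.2161
−0.07·log₂(0.07) = 0.2686
−0.28·log₂(0.28) = 0.5142
Sum ≈ 2.0391 → 2.039 bits.

2.039 bits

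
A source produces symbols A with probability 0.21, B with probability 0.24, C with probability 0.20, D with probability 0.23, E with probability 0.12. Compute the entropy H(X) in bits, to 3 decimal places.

H = −Σ pᵢ log₂ pᵢ.
−0.21·log₂(0.21) = 0.4728
−0.24·log₂(0.24) = 0.4941
−0.20·log₂(0.20) = 0.4644
−0.23·log₂(0.23) = 0.4877
−0.12·log₂(0.12) = 0.3671
Sum ≈ 2.2861 → 2.286 bits.

2.286 bits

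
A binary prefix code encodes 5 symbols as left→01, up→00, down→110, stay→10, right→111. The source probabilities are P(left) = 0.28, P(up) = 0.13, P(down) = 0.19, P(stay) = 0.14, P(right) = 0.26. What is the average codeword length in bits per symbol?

2.45 bits/symbol

L̄ = Σ pᵢ·ℓᵢ = 0.28·2 + 0.13·2 + 0.19·3 + 0.14·2 + 0.26·3 = 2.45 bits/symbol.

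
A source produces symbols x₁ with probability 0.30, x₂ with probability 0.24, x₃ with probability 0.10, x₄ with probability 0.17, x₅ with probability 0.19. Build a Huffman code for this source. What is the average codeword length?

Repeatedly combine the two least-probable nodes; the expected code length is the sum of the merged weights.
merge 1/10 + 17/100 → 27/100
merge 19/100 + 6/25 → 43/100
merge 27/100 + 3/10 → 57/100
merge 43/100 + 57/100 → 1
L = 27/100 + 43/100 + 57/100 + 1 = 227/100 = 2.27 bits/symbol.

2.27 bits/symbol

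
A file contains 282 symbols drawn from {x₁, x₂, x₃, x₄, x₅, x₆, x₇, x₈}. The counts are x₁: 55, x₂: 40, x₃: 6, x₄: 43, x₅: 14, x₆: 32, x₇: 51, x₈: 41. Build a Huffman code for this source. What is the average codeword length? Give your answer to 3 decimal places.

Probabilities are the counts divided by 282.
Repeatedly combine the two least-probable nodes; the expected code length is the sum of the merged weights.
merge 1/47 + 7/141 → 10/141
merge 10/141 + 16/141 → 26/141
merge 20/141 + 41/282 → 27/94
merge 43/282 + 17/94 → 1/3
merge 26/141 + 55/282 → 107/282
merge 27/94 + 1/3 → 175/282
merge 107/282 + 175/282 → 1
L = 10/141 + 26/141 + 27/94 + 1/3 + 107/282 + 175/282 + 1 = 811/282 ≈ 2.876 bits/symbol.

2.876 bits/symbol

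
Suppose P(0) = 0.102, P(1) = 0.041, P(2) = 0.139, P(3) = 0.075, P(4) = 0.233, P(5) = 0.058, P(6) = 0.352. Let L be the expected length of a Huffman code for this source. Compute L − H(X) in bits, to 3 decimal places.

0.055 bits

Entropy H = −Σ p log₂ p ≈ 2.4590 bits.
Huffman merges: 41/1000+29/500→99/1000; 3/40+99/1000→87/500; 51/500+139/1000→241/1000; 87/500+233/1000→407/1000; 241/1000+44/125→593/1000; 407/1000+593/1000→1. L = 1257/500 ≈ 2.5140.
L − H = 2.5140 − 2.4590 = 0.055 bits.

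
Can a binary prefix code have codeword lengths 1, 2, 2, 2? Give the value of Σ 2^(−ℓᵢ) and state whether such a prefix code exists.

1.25; no

With common denominator 2^2 = 4: Σ 2^(−ℓᵢ) = 2/4 + 1/4 + 1/4 + 1/4 = 5/4 = 1.25.
Kraft's inequality requires Σ ≤ 1; here Σ = 1.25 > 1, so no such prefix code exists.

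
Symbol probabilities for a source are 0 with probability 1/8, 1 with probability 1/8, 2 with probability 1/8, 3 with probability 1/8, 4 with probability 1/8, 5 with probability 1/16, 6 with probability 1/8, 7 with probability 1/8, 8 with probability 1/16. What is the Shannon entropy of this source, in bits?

3.125 bits

Each probability is a power of 1/2, so log₂(1/p) is an integer.
H = Σ p·log₂(1/p) = 1/8·3 + 1/8·3 + 1/8·3 + 1/8·3 + 1/8·3 + 1/16·4 + 1/8·3 + 1/8·3 + 1/16·4 = 3.125 bits.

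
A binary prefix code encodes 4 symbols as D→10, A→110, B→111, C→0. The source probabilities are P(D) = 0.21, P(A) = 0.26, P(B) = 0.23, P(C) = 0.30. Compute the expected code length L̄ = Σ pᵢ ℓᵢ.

2.19 bits/symbol

L̄ = Σ pᵢ·ℓᵢ = 0.21·2 + 0.26·3 + 0.23·3 + 0.30·1 = 2.19 bits/symbol.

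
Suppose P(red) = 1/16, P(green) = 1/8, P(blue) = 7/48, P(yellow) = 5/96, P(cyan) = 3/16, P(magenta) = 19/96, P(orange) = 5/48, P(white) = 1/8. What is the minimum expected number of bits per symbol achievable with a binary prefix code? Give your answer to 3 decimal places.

Repeatedly combine the two least-probable nodes; the expected code length is the sum of the merged weights.
merge 5/96 + 1/16 → 11/96
merge 5/48 + 11/96 → 7/32
merge 1/8 + 1/8 → 1/4
merge 7/48 + 3/16 → 1/3
merge 19/96 + 7/32 → 5/12
merge 1/4 + 1/3 → 7/12
merge 5/12 + 7/12 → 1
L = 11/96 + 7/32 + 1/4 + 1/3 + 5/12 + 7/12 + 1 = 35/12 ≈ 2.917 bits/symbol.

2.917 bits/symbol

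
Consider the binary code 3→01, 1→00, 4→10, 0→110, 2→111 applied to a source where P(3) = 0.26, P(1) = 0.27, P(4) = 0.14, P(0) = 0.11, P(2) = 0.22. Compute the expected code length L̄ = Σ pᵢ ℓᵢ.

L̄ = Σ pᵢ·ℓᵢ = 0.26·2 + 0.27·2 + 0.14·2 + 0.11·3 + 0.22·3 = 2.33 bits/symbol.

2.33 bits/symbol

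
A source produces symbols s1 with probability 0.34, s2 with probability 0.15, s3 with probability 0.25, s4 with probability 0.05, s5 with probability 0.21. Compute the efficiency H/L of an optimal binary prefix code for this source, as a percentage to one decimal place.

Entropy H = −Σ p log₂ p ≈ 2.1286 bits.
Huffman merges: 1/20+3/20→1/5; 1/5+21/100→41/100; 1/4+17/50→59/100; 41/100+59/100→1. L = 11/5 ≈ 2.2000.
Efficiency = H/L = 2.1286/2.2000 = 96.8%.

96.8%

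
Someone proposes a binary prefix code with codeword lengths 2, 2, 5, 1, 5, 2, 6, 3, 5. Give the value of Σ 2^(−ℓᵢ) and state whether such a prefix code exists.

1.484375; no

With common denominator 2^6 = 64: Σ 2^(−ℓᵢ) = 16/64 + 16/64 + 2/64 + 32/64 + 2/64 + 16/64 + 1/64 + 8/64 + 2/64 = 95/64 = 1.484375.
Kraft's inequality requires Σ ≤ 1; here Σ = 1.484375 > 1, so no such prefix code exists.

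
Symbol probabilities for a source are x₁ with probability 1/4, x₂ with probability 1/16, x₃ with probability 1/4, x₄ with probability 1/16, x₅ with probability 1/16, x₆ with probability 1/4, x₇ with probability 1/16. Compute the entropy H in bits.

2.5 bits

Each probability is a power of 1/2, so log₂(1/p) is an integer.
H = Σ p·log₂(1/p) = 1/4·2 + 1/16·4 + 1/4·2 + 1/16·4 + 1/16·4 + 1/4·2 + 1/16·4 = 2.5 bits.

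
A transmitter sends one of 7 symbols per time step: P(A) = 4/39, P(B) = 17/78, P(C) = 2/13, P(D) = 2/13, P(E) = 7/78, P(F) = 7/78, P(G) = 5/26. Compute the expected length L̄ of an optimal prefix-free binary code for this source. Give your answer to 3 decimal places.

2.769 bits/symbol

Repeatedly combine the two least-probable nodes; the expected code length is the sum of the merged weights.
merge 7/78 + 7/78 → 7/39
merge 4/39 + 2/13 → 10/39
merge 2/13 + 7/39 → 1/3
merge 5/26 + 17/78 → 16/39
merge 10/39 + 1/3 → 23/39
merge 16/39 + 23/39 → 1
L = 7/39 + 10/39 + 1/3 + 16/39 + 23/39 + 1 = 36/13 ≈ 2.769 bits/symbol.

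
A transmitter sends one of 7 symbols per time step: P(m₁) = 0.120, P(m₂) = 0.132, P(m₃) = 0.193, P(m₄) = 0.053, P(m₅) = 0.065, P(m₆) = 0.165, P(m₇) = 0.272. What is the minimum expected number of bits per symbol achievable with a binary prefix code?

Repeatedly combine the two least-probable nodes; the expected code length is the sum of the merged weights.
merge 53/1000 + 13/200 → 59/500
merge 59/500 + 3/25 → 119/500
merge 33/250 + 33/200 → 297/1000
merge 193/1000 + 119/500 → 431/1000
merge 34/125 + 297/1000 → 569/1000
merge 431/1000 + 569/1000 → 1
L = 59/500 + 119/500 + 297/1000 + 431/1000 + 569/1000 + 1 = 2653/1000 = 2.653 bits/symbol.

2.653 bits/symbol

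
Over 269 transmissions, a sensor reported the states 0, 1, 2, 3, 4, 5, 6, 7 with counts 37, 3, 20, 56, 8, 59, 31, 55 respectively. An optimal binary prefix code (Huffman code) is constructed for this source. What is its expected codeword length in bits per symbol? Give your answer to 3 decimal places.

2.729 bits/symbol

Probabilities are the counts divided by 269.
Repeatedly combine the two least-probable nodes; the expected code length is the sum of the merged weights.
merge 3/269 + 8/269 → 11/269
merge 11/269 + 20/269 → 31/269
merge 31/269 + 31/269 → 62/269
merge 37/269 + 55/269 → 92/269
merge 56/269 + 59/269 → 115/269
merge 62/269 + 92/269 → 154/269
merge 115/269 + 154/269 → 1
L = 11/269 + 31/269 + 62/269 + 92/269 + 115/269 + 154/269 + 1 = 734/269 ≈ 2.729 bits/symbol.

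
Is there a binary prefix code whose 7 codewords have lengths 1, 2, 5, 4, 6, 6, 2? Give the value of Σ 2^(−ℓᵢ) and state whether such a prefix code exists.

1.125; no

With common denominator 2^6 = 64: Σ 2^(−ℓᵢ) = 32/64 + 16/64 + 2/64 + 4/64 + 1/64 + 1/64 + 16/64 = 72/64 = 1.125.
Kraft's inequality requires Σ ≤ 1; here Σ = 1.125 > 1, so no such prefix code exists.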